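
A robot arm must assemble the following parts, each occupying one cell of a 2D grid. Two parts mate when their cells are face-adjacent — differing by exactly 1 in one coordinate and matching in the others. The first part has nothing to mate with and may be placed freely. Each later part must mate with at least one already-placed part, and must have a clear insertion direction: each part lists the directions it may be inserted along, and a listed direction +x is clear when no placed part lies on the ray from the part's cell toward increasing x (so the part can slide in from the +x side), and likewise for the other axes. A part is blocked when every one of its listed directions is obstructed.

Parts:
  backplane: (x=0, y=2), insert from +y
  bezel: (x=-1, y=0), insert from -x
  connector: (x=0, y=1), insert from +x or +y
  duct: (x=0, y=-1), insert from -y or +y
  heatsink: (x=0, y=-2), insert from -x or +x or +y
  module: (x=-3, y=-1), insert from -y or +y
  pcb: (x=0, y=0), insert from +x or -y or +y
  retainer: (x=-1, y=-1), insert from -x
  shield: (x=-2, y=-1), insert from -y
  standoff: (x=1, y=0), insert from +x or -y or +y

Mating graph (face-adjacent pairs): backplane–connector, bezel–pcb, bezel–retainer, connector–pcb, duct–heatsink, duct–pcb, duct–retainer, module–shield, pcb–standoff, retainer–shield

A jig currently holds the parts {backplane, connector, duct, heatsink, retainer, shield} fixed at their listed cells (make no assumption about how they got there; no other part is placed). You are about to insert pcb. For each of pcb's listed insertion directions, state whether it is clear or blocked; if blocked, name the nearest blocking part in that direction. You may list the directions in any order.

+x: ray from pcb(0, 0) has no placed part ⇒ clear
-y: nearest on ray is duct@(0, -1) ⇒ blocked
+y: nearest on ray is connector@(0, 1) ⇒ blocked

+x: clear; +y: blocked by connector; -y: blocked by duct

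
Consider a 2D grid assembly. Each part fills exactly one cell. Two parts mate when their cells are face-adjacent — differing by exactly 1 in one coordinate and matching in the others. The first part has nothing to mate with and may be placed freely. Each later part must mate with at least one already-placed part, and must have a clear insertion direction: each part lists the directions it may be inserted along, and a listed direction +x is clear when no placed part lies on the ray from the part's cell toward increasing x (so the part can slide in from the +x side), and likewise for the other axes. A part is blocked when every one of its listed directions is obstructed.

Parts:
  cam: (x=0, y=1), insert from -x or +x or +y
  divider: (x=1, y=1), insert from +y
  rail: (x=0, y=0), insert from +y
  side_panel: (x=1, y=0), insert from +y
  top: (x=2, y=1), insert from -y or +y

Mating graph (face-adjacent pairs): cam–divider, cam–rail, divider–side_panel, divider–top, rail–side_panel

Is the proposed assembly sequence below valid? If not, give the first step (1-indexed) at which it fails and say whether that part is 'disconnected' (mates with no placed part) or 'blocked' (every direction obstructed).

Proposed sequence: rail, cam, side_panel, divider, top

Valid

1. rail@(0, 0) [+y clear] — {rail}
2. cam@(0, 1) [-x clear] — {cam, rail}
3. side_panel@(1, 0) [+y clear] — {cam, rail, side_panel}
4. divider@(1, 1) [+y clear] — {cam, divider, rail, side_panel}
5. top@(2, 1) [-y clear] — {cam, divider, rail, side_panel, top}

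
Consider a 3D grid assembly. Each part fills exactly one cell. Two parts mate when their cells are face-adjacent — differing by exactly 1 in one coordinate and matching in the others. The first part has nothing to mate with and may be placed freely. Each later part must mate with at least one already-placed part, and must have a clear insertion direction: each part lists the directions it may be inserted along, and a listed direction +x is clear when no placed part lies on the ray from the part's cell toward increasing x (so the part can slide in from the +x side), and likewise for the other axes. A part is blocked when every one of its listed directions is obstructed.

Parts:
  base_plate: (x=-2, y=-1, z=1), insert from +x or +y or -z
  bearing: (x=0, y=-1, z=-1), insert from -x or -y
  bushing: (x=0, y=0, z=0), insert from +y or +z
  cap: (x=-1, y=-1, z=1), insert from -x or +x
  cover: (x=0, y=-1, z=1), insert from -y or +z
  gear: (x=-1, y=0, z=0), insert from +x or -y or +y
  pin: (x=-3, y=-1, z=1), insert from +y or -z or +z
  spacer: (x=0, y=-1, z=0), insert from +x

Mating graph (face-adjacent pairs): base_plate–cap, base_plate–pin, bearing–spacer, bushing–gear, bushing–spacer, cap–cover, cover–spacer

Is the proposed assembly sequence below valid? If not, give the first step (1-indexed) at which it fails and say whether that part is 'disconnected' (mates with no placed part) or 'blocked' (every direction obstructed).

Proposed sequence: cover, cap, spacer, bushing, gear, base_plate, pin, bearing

Valid

1. cover@(0, -1, 1) [-y clear] — {cover}
2. cap@(-1, -1, 1) [-x clear] — {cap, cover}
3. spacer@(0, -1, 0) [+x clear] — {cap, cover, spacer}
4. bushing@(0, 0, 0) [+y clear] — {bushing, cap, cover, spacer}
5. gear@(-1, 0, 0) [-y clear] — {bushing, cap, cover, gear, spacer}
6. base_plate@(-2, -1, 1) [+y clear] — {base_plate, bushing, cap, cover, gear, spacer}
7. pin@(-3, -1, 1) [+y clear] — {base_plate, bushing, cap, cover, gear, pin, spacer}
8. bearing@(0, -1, -1) [-x clear] — {base_plate, bearing, bushing, cap, cover, gear, pin, spacer}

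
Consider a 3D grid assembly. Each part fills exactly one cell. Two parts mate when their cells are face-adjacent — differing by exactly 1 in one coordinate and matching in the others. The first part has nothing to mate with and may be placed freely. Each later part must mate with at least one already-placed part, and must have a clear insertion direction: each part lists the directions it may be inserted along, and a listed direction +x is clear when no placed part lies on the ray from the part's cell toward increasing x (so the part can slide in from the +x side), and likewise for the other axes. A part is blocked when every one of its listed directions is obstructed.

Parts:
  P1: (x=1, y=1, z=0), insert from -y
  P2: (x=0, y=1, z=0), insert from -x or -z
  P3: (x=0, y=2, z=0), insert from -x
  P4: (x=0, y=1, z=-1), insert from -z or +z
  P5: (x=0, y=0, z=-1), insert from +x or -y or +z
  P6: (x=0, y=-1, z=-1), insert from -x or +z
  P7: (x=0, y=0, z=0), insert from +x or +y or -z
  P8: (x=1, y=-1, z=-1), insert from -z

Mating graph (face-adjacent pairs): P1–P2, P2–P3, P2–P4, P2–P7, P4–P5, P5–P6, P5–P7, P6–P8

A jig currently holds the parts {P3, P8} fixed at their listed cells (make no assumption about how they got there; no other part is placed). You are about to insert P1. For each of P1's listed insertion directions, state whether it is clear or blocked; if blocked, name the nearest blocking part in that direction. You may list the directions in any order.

-y: clear

-y: ray from P1(1, 1, 0) has no placed part ⇒ clear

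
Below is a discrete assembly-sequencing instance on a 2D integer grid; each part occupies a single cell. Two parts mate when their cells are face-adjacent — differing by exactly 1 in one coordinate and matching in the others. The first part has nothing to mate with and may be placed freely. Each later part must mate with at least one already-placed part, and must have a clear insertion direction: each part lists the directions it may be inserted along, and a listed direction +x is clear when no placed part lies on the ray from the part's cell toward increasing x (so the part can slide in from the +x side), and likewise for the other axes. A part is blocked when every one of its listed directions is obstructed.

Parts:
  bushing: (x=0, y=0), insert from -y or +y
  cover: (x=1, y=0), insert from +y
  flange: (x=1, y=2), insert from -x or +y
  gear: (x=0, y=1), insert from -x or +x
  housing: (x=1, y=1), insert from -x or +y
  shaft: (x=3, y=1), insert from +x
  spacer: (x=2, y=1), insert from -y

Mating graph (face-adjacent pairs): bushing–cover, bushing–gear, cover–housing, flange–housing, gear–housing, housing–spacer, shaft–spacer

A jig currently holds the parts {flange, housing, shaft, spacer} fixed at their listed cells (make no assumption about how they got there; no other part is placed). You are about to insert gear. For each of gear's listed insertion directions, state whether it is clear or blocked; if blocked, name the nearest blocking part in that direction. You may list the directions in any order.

-x: ray from gear(0, 1) has no placed part ⇒ clear
+x: nearest on ray is housing@(1, 1) ⇒ blocked

+x: blocked by housing; -x: clear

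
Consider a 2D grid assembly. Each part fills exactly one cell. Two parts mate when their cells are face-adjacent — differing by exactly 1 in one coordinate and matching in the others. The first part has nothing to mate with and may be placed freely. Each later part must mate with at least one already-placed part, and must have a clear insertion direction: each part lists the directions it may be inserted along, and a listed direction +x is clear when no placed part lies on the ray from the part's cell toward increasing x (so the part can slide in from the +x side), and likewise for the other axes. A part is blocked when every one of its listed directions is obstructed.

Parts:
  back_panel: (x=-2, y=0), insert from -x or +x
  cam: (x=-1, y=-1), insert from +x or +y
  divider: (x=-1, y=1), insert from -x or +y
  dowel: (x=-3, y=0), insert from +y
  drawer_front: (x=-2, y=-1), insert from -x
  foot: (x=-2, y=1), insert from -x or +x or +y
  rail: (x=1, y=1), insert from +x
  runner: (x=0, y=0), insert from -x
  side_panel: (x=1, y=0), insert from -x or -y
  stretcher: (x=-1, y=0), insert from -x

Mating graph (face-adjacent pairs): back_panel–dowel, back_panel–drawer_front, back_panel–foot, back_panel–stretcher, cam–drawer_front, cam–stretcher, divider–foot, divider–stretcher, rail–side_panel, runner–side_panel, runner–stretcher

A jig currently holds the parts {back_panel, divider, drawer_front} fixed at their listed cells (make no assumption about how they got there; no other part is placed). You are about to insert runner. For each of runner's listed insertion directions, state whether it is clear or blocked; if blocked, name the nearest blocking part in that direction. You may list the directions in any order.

-x: nearest on ray is back_panel@(-2, 0) ⇒ blocked

-x: blocked by back_panel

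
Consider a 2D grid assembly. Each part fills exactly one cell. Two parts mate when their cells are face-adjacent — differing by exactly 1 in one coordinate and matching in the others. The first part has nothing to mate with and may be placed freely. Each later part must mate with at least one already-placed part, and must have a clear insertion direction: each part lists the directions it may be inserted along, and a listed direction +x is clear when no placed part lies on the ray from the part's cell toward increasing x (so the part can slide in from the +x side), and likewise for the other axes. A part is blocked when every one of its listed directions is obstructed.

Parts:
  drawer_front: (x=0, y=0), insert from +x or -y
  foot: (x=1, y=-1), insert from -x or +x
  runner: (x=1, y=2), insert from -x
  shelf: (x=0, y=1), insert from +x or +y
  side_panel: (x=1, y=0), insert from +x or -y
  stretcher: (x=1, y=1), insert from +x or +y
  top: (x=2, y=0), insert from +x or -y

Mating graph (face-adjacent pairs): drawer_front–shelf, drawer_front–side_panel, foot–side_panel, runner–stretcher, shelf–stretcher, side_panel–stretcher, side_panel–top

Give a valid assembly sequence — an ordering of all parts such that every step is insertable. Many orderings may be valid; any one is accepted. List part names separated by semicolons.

drawer_front; shelf; side_panel; foot; stretcher; runner; top

1. drawer_front@(0, 0) [+x clear] — {drawer_front}
2. shelf@(0, 1) [+x clear] — {drawer_front, shelf}
3. side_panel@(1, 0) [+x clear] — {drawer_front, shelf, side_panel}
4. foot@(1, -1) [-x clear] — {drawer_front, foot, shelf, side_panel}
5. stretcher@(1, 1) [+x clear] — {drawer_front, foot, shelf, side_panel, stretcher}
6. runner@(1, 2) [-x clear] — {drawer_front, foot, runner, shelf, side_panel, stretcher}
7. top@(2, 0) [+x clear] — {drawer_front, foot, runner, shelf, side_panel, stretcher, top}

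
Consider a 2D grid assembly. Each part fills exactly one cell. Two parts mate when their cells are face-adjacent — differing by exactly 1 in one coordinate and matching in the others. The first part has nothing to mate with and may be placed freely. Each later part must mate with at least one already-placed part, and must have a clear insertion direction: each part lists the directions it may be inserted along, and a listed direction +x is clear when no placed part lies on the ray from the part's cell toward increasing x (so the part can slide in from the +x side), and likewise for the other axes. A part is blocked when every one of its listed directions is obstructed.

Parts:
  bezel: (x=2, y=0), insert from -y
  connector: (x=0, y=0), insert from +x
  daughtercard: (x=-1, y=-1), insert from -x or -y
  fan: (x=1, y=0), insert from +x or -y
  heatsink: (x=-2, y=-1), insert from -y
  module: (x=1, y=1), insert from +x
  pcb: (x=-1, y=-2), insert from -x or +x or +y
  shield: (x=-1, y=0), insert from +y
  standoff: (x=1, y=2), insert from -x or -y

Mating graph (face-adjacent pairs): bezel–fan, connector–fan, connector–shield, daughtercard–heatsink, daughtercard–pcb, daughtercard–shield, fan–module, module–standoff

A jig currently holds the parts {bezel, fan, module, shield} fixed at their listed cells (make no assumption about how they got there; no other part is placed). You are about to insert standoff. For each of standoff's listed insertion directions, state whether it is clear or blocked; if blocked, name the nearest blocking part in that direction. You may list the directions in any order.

-x: clear; -y: blocked by module

-x: ray from standoff(1, 2) has no placed part ⇒ clear
-y: nearest on ray is module@(1, 1) ⇒ blocked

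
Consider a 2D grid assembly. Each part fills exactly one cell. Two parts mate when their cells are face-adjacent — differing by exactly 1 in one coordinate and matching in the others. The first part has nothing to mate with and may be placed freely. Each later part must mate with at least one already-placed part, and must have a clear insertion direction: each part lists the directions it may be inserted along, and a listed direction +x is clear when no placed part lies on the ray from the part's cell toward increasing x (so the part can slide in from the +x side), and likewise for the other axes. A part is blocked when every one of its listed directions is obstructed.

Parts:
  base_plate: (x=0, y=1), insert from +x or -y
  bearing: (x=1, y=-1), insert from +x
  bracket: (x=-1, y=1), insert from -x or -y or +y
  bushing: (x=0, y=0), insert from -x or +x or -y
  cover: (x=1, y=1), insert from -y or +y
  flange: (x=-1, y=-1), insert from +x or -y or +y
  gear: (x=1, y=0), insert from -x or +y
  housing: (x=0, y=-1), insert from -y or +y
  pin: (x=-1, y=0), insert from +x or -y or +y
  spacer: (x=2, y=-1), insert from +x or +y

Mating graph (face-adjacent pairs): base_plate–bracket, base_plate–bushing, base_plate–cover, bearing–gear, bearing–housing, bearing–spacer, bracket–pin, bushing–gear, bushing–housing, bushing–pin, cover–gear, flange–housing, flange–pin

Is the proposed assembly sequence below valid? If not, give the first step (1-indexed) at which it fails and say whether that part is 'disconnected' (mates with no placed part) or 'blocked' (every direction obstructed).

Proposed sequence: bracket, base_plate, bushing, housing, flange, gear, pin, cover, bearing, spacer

1. bracket@(-1, 1) [-x clear] — {bracket}
2. base_plate@(0, 1) [+x clear] — {base_plate, bracket}
3. bushing@(0, 0) [-x clear] — {base_plate, bracket, bushing}
4. housing@(0, -1) [-y clear] — {base_plate, bracket, bushing, housing}
5. flange@(-1, -1) [-y clear] — {base_plate, bracket, bushing, flange, housing}
6. gear@(1, 0) [+y clear] — {base_plate, bracket, bushing, flange, gear, housing}
7. pin@(-1, 0) — +x/-y/+y all obstructed ⇒ blocked

Invalid at step 7 (blocked)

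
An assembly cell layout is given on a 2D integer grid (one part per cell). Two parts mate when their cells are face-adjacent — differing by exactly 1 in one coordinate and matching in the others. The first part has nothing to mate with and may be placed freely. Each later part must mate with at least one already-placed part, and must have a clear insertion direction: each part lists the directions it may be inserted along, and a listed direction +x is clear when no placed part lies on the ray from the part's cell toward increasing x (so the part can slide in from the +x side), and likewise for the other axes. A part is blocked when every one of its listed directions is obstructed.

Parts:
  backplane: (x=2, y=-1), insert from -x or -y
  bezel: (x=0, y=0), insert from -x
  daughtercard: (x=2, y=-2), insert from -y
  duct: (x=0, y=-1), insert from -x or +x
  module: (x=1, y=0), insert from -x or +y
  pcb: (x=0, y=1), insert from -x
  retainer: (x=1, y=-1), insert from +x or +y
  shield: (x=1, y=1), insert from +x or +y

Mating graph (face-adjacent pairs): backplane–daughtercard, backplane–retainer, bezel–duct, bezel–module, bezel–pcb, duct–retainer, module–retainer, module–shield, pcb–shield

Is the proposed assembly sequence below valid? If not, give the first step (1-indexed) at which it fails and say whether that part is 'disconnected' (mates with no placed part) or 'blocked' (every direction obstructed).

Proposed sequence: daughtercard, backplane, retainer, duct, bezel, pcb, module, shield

Valid

1. daughtercard@(2, -2) [-y clear] — {daughtercard}
2. backplane@(2, -1) [-x clear] — {backplane, daughtercard}
3. retainer@(1, -1) [+y clear] — {backplane, daughtercard, retainer}
4. duct@(0, -1) [-x clear] — {backplane, daughtercard, duct, retainer}
5. bezel@(0, 0) [-x clear] — {backplane, bezel, daughtercard, duct, retainer}
6. pcb@(0, 1) [-x clear] — {backplane, bezel, daughtercard, duct, pcb, retainer}
7. module@(1, 0) [+y clear] — {backplane, bezel, daughtercard, duct, module, pcb, retainer}
8. shield@(1, 1) [+x clear] — {backplane, bezel, daughtercard, duct, module, pcb, retainer, shield}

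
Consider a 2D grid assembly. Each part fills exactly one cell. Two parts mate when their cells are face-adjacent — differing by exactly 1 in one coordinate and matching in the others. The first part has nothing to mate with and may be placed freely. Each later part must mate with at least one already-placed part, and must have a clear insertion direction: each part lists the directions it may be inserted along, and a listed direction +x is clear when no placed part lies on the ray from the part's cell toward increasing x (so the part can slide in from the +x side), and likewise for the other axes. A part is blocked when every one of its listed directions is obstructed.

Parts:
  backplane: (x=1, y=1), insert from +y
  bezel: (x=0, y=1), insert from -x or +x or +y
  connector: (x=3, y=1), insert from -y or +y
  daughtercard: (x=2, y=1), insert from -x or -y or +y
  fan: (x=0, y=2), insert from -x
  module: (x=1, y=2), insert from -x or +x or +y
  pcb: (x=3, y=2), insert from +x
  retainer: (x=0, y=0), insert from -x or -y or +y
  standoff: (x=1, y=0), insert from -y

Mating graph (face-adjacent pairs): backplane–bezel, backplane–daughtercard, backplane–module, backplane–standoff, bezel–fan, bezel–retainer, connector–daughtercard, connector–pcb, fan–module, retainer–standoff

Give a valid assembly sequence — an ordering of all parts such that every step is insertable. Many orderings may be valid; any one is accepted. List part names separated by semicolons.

bezel; backplane; standoff; fan; retainer; module; daughtercard; connector; pcb

1. bezel@(0, 1) [-x clear] — {bezel}
2. backplane@(1, 1) [+y clear] — {backplane, bezel}
3. standoff@(1, 0) [-y clear] — {backplane, bezel, standoff}
4. fan@(0, 2) [-x clear] — {backplane, bezel, fan, standoff}
5. retainer@(0, 0) [-x clear] — {backplane, bezel, fan, retainer, standoff}
6. module@(1, 2) [+x clear] — {backplane, bezel, fan, module, retainer, standoff}
7. daughtercard@(2, 1) [-y clear] — {backplane, bezel, daughtercard, fan, module, retainer, standoff}
8. connector@(3, 1) [-y clear] — {backplane, bezel, connector, daughtercard, fan, module, retainer, standoff}
9. pcb@(3, 2) [+x clear] — {backplane, bezel, connector, daughtercard, fan, module, pcb, retainer, standoff}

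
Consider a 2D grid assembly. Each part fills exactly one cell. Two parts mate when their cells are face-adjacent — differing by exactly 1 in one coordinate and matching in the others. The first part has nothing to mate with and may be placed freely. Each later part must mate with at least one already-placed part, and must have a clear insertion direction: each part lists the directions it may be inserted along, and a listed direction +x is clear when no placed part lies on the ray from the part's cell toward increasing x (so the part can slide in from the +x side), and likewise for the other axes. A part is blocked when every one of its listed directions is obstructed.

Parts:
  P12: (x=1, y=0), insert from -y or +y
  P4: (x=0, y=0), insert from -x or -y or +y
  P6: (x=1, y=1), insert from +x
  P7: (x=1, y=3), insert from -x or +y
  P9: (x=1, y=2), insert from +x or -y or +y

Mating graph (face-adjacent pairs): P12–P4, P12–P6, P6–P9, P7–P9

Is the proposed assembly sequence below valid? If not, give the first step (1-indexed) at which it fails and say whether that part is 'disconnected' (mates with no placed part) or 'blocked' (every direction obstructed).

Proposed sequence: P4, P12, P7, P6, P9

1. P4@(0, 0) [-x clear] — {P4}
2. P12@(1, 0) [-y clear] — {P12, P4}
3. P7@(1, 3) — no placed neighbour ⇒ disconnected

Invalid at step 3 (disconnected)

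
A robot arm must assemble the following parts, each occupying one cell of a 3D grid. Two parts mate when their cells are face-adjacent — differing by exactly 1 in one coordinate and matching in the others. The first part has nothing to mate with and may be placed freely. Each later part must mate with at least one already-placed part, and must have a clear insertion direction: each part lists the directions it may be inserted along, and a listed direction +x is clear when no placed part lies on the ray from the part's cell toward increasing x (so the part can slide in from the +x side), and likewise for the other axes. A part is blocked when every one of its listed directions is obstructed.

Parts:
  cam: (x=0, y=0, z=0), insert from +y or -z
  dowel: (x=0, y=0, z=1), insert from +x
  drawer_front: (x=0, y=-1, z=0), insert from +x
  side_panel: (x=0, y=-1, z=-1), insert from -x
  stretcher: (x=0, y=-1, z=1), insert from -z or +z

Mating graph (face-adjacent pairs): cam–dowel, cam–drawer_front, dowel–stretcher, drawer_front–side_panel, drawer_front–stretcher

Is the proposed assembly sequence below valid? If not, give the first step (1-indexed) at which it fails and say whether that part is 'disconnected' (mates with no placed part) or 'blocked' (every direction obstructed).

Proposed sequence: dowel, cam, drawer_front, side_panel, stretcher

1. dowel@(0, 0, 1) [+x clear] — {dowel}
2. cam@(0, 0, 0) [+y clear] — {cam, dowel}
3. drawer_front@(0, -1, 0) [+x clear] — {cam, dowel, drawer_front}
4. side_panel@(0, -1, -1) [-x clear] — {cam, dowel, drawer_front, side_panel}
5. stretcher@(0, -1, 1) [+z clear] — {cam, dowel, drawer_front, side_panel, stretcher}

Valid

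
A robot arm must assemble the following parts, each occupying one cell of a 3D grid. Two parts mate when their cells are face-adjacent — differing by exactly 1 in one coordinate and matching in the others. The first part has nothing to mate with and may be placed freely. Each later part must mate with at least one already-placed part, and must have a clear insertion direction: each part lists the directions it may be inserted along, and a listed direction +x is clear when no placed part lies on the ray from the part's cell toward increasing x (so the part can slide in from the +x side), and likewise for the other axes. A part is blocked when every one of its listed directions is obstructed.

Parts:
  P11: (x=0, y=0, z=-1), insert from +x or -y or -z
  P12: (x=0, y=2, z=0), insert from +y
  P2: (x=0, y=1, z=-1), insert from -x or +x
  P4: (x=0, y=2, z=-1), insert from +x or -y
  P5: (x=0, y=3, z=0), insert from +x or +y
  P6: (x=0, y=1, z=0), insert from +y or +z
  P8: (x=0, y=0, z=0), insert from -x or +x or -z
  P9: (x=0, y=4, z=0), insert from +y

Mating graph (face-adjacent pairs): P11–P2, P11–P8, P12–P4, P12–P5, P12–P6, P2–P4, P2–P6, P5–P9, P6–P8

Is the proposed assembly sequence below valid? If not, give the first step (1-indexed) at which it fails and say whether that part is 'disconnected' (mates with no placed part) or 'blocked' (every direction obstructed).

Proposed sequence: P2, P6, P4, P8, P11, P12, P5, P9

1. P2@(0, 1, -1) [-x clear] — {P2}
2. P6@(0, 1, 0) [+y clear] — {P2, P6}
3. P4@(0, 2, -1) [+x clear] — {P2, P4, P6}
4. P8@(0, 0, 0) [-x clear] — {P2, P4, P6, P8}
5. P11@(0, 0, -1) [+x clear] — {P11, P2, P4, P6, P8}
6. P12@(0, 2, 0) [+y clear] — {P11, P12, P2, P4, P6, P8}
7. P5@(0, 3, 0) [+x clear] — {P11, P12, P2, P4, P5, P6, P8}
8. P9@(0, 4, 0) [+y clear] — {P11, P12, P2, P4, P5, P6, P8, P9}

Valid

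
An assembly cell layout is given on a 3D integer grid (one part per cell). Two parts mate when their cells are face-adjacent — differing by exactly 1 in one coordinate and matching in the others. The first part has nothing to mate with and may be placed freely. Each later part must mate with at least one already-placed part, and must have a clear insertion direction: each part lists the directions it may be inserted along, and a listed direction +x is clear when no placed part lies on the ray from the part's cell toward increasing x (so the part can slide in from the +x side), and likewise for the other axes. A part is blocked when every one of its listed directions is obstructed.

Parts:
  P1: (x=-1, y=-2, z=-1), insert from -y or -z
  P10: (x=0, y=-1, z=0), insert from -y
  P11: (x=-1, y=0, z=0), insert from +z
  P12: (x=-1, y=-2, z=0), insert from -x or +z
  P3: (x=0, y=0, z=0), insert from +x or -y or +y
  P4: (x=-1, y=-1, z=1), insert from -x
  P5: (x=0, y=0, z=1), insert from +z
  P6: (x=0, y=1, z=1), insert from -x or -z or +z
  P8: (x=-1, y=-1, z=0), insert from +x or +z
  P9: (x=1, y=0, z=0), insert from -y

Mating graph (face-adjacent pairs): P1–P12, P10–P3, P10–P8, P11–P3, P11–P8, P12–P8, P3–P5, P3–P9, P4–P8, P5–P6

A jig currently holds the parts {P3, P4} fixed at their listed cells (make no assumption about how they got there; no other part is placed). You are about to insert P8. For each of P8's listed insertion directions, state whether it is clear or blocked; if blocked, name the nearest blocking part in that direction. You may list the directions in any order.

+x: ray from P8(-1, -1, 0) has no placed part ⇒ clear
+z: nearest on ray is P4@(-1, -1, 1) ⇒ blocked

+x: clear; +z: blocked by P4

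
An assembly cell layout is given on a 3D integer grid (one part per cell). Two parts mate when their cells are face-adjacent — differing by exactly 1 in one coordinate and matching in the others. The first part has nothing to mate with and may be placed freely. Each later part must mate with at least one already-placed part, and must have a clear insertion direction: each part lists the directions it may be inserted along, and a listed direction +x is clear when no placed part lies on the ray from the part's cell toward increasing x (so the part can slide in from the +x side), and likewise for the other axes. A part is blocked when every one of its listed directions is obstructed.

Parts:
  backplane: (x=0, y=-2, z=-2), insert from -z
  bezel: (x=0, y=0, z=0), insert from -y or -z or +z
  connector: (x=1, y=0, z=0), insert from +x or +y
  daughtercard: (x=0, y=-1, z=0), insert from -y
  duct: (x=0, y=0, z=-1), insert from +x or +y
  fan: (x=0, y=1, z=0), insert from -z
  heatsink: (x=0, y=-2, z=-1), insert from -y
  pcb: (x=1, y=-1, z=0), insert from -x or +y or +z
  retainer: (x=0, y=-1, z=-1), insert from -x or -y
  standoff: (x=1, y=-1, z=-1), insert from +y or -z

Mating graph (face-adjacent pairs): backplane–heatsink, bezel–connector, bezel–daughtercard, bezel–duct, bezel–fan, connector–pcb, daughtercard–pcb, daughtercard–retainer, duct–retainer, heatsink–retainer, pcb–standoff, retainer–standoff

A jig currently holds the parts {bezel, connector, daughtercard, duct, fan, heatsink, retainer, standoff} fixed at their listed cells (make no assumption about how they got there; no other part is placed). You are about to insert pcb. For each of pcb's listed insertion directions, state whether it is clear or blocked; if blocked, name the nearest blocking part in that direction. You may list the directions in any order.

+y: blocked by connector; +z: clear; -x: blocked by daughtercard

-x: nearest on ray is daughtercard@(0, -1, 0) ⇒ blocked
+y: nearest on ray is connector@(1, 0, 0) ⇒ blocked
+z: ray from pcb(1, -1, 0) has no placed part ⇒ clear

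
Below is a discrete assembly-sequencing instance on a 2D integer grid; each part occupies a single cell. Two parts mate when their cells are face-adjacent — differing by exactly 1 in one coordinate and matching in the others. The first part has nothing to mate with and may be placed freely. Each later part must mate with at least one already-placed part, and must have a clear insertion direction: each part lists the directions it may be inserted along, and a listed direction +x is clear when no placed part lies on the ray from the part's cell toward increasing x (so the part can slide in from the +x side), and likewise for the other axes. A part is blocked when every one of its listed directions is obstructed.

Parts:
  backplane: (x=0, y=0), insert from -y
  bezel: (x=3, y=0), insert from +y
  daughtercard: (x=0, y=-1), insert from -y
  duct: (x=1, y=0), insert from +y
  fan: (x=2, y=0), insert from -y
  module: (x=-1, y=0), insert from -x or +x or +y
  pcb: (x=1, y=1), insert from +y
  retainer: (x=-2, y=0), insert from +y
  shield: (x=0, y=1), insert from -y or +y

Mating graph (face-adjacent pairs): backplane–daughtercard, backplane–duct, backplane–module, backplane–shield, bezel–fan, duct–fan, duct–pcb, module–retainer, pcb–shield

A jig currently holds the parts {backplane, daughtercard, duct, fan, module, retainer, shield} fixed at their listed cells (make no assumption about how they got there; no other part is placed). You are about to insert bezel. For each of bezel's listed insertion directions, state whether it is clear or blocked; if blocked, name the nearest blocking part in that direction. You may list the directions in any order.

+y: clear

+y: ray from bezel(3, 0) has no placed part ⇒ clear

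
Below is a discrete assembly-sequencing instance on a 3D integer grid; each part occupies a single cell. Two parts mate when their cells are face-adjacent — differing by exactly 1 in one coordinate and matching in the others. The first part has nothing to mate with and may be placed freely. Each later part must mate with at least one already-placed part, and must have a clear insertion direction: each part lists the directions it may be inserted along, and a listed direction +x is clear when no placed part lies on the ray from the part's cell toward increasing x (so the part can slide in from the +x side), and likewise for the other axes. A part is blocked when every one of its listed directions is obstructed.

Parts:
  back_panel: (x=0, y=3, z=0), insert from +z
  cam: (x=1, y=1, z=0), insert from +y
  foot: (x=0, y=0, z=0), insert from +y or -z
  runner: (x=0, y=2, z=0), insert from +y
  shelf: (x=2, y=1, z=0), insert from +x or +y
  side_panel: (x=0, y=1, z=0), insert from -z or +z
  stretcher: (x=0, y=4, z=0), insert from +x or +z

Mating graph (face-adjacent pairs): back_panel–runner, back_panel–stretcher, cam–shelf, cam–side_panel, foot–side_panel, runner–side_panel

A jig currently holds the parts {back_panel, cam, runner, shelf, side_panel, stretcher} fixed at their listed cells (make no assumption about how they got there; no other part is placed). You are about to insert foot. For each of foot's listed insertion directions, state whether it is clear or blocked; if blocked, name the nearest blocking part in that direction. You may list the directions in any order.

+y: blocked by side_panel; -z: clear

+y: nearest on ray is side_panel@(0, 1, 0) ⇒ blocked
-z: ray from foot(0, 0, 0) has no placed part ⇒ clear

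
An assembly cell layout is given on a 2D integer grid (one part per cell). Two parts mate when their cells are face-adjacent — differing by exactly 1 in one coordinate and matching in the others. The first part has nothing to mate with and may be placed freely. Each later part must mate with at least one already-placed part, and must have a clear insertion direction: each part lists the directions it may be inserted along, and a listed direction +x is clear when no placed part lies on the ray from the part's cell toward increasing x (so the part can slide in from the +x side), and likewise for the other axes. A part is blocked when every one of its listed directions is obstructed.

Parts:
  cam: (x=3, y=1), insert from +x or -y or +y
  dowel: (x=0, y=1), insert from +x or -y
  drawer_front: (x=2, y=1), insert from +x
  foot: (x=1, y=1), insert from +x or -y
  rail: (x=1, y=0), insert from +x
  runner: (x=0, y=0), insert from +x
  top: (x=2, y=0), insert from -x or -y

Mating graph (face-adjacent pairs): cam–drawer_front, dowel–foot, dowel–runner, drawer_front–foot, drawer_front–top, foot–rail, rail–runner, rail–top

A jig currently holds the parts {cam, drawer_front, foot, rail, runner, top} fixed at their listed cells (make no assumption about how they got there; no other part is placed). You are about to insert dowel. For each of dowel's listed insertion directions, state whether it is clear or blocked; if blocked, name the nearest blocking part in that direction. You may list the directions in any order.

+x: blocked by foot; -y: blocked by runner

+x: nearest on ray is foot@(1, 1) ⇒ blocked
-y: nearest on ray is runner@(0, 0) ⇒ blocked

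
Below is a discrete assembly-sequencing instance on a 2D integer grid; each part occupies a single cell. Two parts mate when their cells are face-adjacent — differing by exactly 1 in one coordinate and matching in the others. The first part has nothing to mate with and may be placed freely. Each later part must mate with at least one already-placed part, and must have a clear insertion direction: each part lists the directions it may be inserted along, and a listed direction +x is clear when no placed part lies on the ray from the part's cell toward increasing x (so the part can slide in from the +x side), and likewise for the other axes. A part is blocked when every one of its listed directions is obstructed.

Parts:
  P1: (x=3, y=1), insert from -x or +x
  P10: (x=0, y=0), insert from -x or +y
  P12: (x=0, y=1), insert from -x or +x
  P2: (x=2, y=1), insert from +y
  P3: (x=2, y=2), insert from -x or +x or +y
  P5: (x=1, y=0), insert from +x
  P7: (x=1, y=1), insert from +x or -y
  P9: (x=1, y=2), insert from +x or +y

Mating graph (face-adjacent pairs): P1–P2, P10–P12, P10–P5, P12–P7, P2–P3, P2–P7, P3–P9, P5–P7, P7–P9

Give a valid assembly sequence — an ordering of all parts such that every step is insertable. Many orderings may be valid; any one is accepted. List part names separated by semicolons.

P9; P7; P12; P10; P2; P3; P1; P5

1. P9@(1, 2) [+x clear] — {P9}
2. P7@(1, 1) [+x clear] — {P7, P9}
3. P12@(0, 1) [-x clear] — {P12, P7, P9}
4. P10@(0, 0) [-x clear] — {P10, P12, P7, P9}
5. P2@(2, 1) [+y clear] — {P10, P12, P2, P7, P9}
6. P3@(2, 2) [+x clear] — {P10, P12, P2, P3, P7, P9}
7. P1@(3, 1) [+x clear] — {P1, P10, P12, P2, P3, P7, P9}
8. P5@(1, 0) [+x clear] — {P1, P10, P12, P2, P3, P5, P7, P9}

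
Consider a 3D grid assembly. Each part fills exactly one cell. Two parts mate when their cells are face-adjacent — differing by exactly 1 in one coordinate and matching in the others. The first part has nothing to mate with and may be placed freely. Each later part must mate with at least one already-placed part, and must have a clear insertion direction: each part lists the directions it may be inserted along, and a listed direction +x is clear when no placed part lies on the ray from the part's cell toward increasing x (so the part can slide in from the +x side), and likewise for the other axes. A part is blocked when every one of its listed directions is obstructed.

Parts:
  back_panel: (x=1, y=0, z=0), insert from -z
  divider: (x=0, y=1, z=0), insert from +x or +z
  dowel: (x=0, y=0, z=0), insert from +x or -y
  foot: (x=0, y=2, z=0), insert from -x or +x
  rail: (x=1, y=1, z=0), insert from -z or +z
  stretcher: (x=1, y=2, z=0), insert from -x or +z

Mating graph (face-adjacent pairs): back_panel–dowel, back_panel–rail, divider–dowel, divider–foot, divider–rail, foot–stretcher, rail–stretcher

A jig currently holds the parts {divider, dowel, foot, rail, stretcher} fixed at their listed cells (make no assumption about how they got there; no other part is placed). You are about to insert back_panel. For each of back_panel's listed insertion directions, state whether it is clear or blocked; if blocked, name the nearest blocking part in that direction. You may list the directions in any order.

-z: ray from back_panel(1, 0, 0) has no placed part ⇒ clear

-z: clear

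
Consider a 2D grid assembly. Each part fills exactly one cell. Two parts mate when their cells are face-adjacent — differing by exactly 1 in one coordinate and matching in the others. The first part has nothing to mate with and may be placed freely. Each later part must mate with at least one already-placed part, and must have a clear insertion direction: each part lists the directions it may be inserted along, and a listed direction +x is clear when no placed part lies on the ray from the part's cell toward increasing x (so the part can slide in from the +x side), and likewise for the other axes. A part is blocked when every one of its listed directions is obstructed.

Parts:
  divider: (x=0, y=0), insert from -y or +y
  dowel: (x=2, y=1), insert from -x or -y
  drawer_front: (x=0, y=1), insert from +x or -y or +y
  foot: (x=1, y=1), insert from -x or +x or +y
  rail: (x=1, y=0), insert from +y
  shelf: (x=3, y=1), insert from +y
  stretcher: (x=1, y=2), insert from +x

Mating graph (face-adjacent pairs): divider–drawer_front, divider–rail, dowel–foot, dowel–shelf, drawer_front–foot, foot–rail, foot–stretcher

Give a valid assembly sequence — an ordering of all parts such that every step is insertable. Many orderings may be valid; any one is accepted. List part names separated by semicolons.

divider; rail; foot; dowel; stretcher; drawer_front; shelf

1. divider@(0, 0) [-y clear] — {divider}
2. rail@(1, 0) [+y clear] — {divider, rail}
3. foot@(1, 1) [-x clear] — {divider, foot, rail}
4. dowel@(2, 1) [-y clear] — {divider, dowel, foot, rail}
5. stretcher@(1, 2) [+x clear] — {divider, dowel, foot, rail, stretcher}
6. drawer_front@(0, 1) [+y clear] — {divider, dowel, drawer_front, foot, rail, stretcher}
7. shelf@(3, 1) [+y clear] — {divider, dowel, drawer_front, foot, rail, shelf, stretcher}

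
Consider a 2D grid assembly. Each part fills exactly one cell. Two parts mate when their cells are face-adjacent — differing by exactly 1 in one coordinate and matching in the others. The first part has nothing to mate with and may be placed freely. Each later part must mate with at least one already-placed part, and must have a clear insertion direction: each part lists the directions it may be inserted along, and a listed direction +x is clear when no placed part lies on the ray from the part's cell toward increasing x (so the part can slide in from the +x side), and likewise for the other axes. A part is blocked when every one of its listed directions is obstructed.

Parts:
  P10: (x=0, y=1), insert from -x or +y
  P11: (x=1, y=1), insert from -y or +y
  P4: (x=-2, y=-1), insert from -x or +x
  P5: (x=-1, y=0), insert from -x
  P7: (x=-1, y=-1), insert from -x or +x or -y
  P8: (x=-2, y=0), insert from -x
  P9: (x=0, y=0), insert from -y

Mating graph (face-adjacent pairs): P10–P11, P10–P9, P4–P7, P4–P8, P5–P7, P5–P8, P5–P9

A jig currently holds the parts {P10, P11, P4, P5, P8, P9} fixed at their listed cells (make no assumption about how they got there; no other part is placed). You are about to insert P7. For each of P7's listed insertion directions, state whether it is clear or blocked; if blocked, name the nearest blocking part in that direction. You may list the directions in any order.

+x: clear; -x: blocked by P4; -y: clear

-x: nearest on ray is P4@(-2, -1) ⇒ blocked
+x: ray from P7(-1, -1) has no placed part ⇒ clear
-y: ray from P7(-1, -1) has no placed part ⇒ clear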